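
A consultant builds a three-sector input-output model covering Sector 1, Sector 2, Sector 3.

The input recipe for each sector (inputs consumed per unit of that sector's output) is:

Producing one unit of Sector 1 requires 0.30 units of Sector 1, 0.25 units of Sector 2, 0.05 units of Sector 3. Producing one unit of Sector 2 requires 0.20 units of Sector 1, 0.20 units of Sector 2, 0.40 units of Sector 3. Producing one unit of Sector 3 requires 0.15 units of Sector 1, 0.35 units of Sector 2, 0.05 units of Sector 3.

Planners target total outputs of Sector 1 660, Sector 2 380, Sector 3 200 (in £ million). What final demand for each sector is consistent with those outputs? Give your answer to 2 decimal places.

I − A =
  [   0.70    -0.20    -0.15]
  [  -0.25     0.80    -0.35]
  [  -0.05    -0.40     0.95]
d = (I − A) x:
  d_1 = (+0.70)·660 + (-0.20)·380 + (-0.15)·200 = 356.00
  d_2 = (-0.25)·660 + (+0.80)·380 + (-0.35)·200 = 69.00
  d_3 = (-0.05)·660 + (-0.40)·380 + (+0.95)·200 = 5.00

d_1 = 356.00, d_2 = 69.00, d_3 = 5.00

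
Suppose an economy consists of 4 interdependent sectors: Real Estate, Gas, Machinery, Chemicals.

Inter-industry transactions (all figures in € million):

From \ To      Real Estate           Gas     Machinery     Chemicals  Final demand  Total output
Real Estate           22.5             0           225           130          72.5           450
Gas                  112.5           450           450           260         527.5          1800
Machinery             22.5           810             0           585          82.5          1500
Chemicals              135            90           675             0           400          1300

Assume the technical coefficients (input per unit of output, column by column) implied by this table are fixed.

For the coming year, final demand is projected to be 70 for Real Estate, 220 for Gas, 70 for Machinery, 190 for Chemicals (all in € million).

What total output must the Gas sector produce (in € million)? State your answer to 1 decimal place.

x_2 = 864.3

Technical coefficients a_ij = z_ij / X_j:
  a_11 = 22.5/450 = 0.05, a_21 = 112.5/450 = 0.25, a_31 = 22.5/450 = 0.05, a_41 = 135/450 = 0.30
  a_12 = 0/1800 = 0.00, a_22 = 450/1800 = 0.25, a_32 = 810/1800 = 0.45, a_42 = 90/1800 = 0.05
  a_13 = 225/1500 = 0.15, a_23 = 450/1500 = 0.30, a_33 = 0/1500 = 0.00, a_43 = 675/1500 = 0.45
  a_14 = 130/1300 = 0.10, a_24 = 260/1300 = 0.20, a_34 = 585/1300 = 0.45, a_44 = 0/1300 = 0.00
I − A =
  [   0.95     0.00    -0.15    -0.10]
  [  -0.25     0.75    -0.30    -0.20]
  [  -0.05    -0.45     1.00    -0.45]
  [  -0.30    -0.05    -0.45     1.00]
Compute the cofactors C_ij = (−1)^(i+j)·(3×3 minor ij) of I−A; the adjugate is their transpose:
adj(I−A) = Cᵀ =
  [ 0.405875   0.096125   0.146250   0.125625]
  [ 0.319375   0.697625   0.419250   0.360125]
  [ 0.283375   0.435625   0.679250   0.421125]
  [ 0.265250   0.259750   0.370500   0.561750]
det(I−A) = Σ_j (I−A)_1j·C_1j = (0.95)(0.405875) + (0.00)(0.319375) + (-0.15)(0.283375) + (-0.10)(0.265250) = 0.31655
(I − A)⁻¹ = adj(I−A) / det(I−A) ≈
  [   1.2822     0.3037     0.4620     0.3969]
  [   1.0089     2.2038     1.3244     1.1377]
  [   0.8952     1.3762     2.1458     1.3304]
  [   0.8379     0.8206     1.1704     1.7746]
x = (I − A)⁻¹ d = adj(I−A)·d / det(I−A), with det(I−A) = 0.31655:
  x_1 = (0.405875·70 + 0.096125·220 + 0.146250·70 + 0.125625·190) / 0.31655 = 83.665 / 0.31655 ≈ 264.3
  x_2 = (0.319375·70 + 0.697625·220 + 0.419250·70 + 0.360125·190) / 0.31655 = 273.605 / 0.31655 ≈ 864.3
  x_3 = (0.283375·70 + 0.435625·220 + 0.679250·70 + 0.421125·190) / 0.31655 = 243.235 / 0.31655 ≈ 768.4
  x_4 = (0.265250·70 + 0.259750·220 + 0.370500·70 + 0.561750·190) / 0.31655 = 208.38 / 0.31655 ≈ 658.3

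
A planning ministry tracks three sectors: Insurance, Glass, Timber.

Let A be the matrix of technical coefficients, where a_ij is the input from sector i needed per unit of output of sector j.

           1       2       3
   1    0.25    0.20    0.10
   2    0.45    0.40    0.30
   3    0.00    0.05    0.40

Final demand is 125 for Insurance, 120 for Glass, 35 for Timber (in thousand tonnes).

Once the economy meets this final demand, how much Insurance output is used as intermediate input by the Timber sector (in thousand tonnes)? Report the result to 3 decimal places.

z_13 = 9.833

I − A =
  [   0.75    -0.20    -0.10]
  [  -0.45     0.60    -0.30]
  [   0.00    -0.05     0.60]
Cofactors of I−A, C_ij = (−1)^(i+j)·(minor ij) (rows/columns in the sector order above):
  C_11 = (0.60)(0.60) − (-0.30)(-0.05) = 0.3450
  C_12 = −[(-0.45)(0.60) − (-0.30)(0.00)] = 0.2700
  C_13 = (-0.45)(-0.05) − (0.60)(0.00) = 0.0225
  C_21 = −[(-0.20)(0.60) − (-0.10)(-0.05)] = 0.1250
  C_22 = (0.75)(0.60) − (-0.10)(0.00) = 0.4500
  C_23 = −[(0.75)(-0.05) − (-0.20)(0.00)] = 0.0375
  C_31 = (-0.20)(-0.30) − (-0.10)(0.60) = 0.1200
  C_32 = −[(0.75)(-0.30) − (-0.10)(-0.45)] = 0.2700
  C_33 = (0.75)(0.60) − (-0.20)(-0.45) = 0.3600
det(I−A) = Σ_j (I−A)_1j·C_1j = (0.75)(0.3450) + (-0.20)(0.2700) + (-0.10)(0.0225) = 0.2025
adj(I−A) = Cᵀ =
  [ 0.3450   0.1250   0.1200]
  [ 0.2700   0.4500   0.2700]
  [ 0.0225   0.0375   0.3600]
(I − A)⁻¹ = adj(I−A) / det(I−A) ≈
  [   1.7037     0.6173     0.5926]
  [   1.3333     2.2222     1.3333]
  [   0.1111     0.1852     1.7778]
First solve x = (I − A)⁻¹ d = adj(I−A)·d / det(I−A); in particular x_3 = (0.0225·125 + 0.0375·120 + 0.3600·35) / 0.2025 = 19.9125 / 0.2025 ≈ 98.33333.
Intermediate flow from 1 to 3: z_13 = a_13 · x_3 = 0.10 × 19.9125 / 0.2025 = 1.99125 / 0.2025 ≈ 9.833.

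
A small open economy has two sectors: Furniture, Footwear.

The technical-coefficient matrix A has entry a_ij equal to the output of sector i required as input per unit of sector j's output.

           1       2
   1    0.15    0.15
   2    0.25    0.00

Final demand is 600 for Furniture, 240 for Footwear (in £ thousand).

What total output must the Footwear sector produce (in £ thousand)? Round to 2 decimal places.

x_2 = 435.69

I − A =
  [   0.85    -0.15]
  [  -0.25     1.00]
det(I−A) = (0.85)(1.00) − (-0.15)(-0.25) = 0.8125
adj(I−A) = [[1.00, 0.15], [0.25, 0.85]]
(I − A)⁻¹ = adj(I−A) / det(I−A) ≈
  [   1.2308     0.1846]
  [   0.3077     1.0462]
x = (I − A)⁻¹ d = adj(I−A)·d / det(I−A), with det(I−A) = 0.8125:
  x_1 = (1.00·600 + 0.15·240) / 0.8125 = 636.00 / 0.8125 ≈ 782.77
  x_2 = (0.25·600 + 0.85·240) / 0.8125 = 354.00 / 0.8125 ≈ 435.69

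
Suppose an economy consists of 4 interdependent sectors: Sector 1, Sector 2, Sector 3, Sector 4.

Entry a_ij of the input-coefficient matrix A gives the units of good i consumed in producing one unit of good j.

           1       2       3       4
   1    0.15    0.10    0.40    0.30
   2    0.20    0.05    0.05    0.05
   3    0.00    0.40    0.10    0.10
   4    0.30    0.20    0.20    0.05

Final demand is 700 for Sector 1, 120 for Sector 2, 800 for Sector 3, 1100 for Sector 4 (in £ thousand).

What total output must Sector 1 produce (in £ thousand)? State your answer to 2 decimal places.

x_1 = 2524.31

I − A =
  [   0.85    -0.10    -0.40    -0.30]
  [  -0.20     0.95    -0.05    -0.05]
  [   0.00    -0.40     0.90    -0.10]
  [  -0.30    -0.20    -0.20     0.95]
Compute the cofactors C_ij = (−1)^(i+j)·(3×3 minor ij) of I−A; the adjugate is their transpose:
adj(I−A) = Cᵀ =
  [ 0.760250   0.321500   0.422750   0.301500]
  [ 0.182000   0.616750   0.138375   0.104500]
  [ 0.114500   0.307000   0.640625   0.119750]
  [ 0.302500   0.296000   0.297500   0.659750]
det(I−A) = Σ_j (I−A)_1j·C_1j = (0.85)(0.760250) + (-0.10)(0.182000) + (-0.40)(0.114500) + (-0.30)(0.302500) = 0.4914625
(I − A)⁻¹ = adj(I−A) / det(I−A) ≈
  [   1.5469     0.6542     0.8602     0.6135]
  [   0.3703     1.2549     0.2816     0.2126]
  [   0.2330     0.6247     1.3035     0.2437]
  [   0.6155     0.6023     0.6053     1.3424]
x = (I − A)⁻¹ d = adj(I−A)·d / det(I−A), with det(I−A) = 0.4914625:
  x_1 = (0.760250·700 + 0.321500·120 + 0.422750·800 + 0.301500·1100) / 0.4914625 = 1240.605 / 0.4914625 ≈ 2524.31
  x_2 = (0.182000·700 + 0.616750·120 + 0.138375·800 + 0.104500·1100) / 0.4914625 = 427.06 / 0.4914625 ≈ 868.96
  x_3 = (0.114500·700 + 0.307000·120 + 0.640625·800 + 0.119750·1100) / 0.4914625 = 761.215 / 0.4914625 ≈ 1548.88
  x_4 = (0.302500·700 + 0.296000·120 + 0.297500·800 + 0.659750·1100) / 0.4914625 = 1210.995 / 0.4914625 ≈ 2464.06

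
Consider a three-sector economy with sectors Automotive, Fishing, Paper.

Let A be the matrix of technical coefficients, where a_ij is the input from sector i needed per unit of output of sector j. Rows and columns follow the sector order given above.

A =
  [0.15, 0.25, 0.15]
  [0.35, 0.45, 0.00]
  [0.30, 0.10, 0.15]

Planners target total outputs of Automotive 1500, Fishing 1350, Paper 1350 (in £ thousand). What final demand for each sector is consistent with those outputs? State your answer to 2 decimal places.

d_1 = 735.00, d_2 = 217.50, d_3 = 562.50

I − A =
  [   0.85    -0.25    -0.15]
  [  -0.35     0.55     0.00]
  [  -0.30    -0.10     0.85]
d = (I − A) x:
  d_1 = (+0.85)·1500 + (-0.25)·1350 + (-0.15)·1350 = 735.00
  d_2 = (-0.35)·1500 + (+0.55)·1350 + (+0.00)·1350 = 217.50
  d_3 = (-0.30)·1500 + (-0.10)·1350 + (+0.85)·1350 = 562.50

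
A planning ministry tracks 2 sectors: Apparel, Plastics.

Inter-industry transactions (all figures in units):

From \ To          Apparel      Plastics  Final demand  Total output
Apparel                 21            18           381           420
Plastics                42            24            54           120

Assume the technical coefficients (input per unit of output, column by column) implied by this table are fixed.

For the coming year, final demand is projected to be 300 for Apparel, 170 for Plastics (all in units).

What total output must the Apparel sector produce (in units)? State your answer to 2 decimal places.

Technical coefficients a_ij = z_ij / X_j:
  a_11 = 21/420 = 0.05, a_21 = 42/420 = 0.10
  a_12 = 18/120 = 0.15, a_22 = 24/120 = 0.20
I − A =
  [   0.95    -0.15]
  [  -0.10     0.80]
det(I−A) = (0.95)(0.80) − (-0.15)(-0.10) = 0.7450
adj(I−A) = [[0.80, 0.15], [0.10, 0.95]]
(I − A)⁻¹ = adj(I−A) / det(I−A) ≈
  [   1.0738     0.2013]
  [   0.1342     1.2752]
x = (I − A)⁻¹ d = adj(I−A)·d / det(I−A), with det(I−A) = 0.7450:
  x_1 = (0.80·300 + 0.15·170) / 0.7450 = 265.50 / 0.7450 ≈ 356.38
  x_2 = (0.10·300 + 0.95·170) / 0.7450 = 191.50 / 0.7450 ≈ 257.05

x_1 = 356.38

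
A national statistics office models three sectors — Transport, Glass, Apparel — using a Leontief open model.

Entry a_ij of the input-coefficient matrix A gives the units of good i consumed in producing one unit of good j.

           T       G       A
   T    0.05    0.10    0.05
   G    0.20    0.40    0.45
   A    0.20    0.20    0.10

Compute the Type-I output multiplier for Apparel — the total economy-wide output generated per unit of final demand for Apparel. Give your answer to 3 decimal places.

m_A = 2.707

I − A =
  [   0.95    -0.10    -0.05]
  [  -0.20     0.60    -0.45]
  [  -0.20    -0.20     0.90]
Cofactors of I−A, C_ij = (−1)^(i+j)·(minor ij) (rows/columns in the sector order above):
  C_11 = (0.60)(0.90) − (-0.45)(-0.20) = 0.4500
  C_12 = −[(-0.20)(0.90) − (-0.45)(-0.20)] = 0.2700
  C_13 = (-0.20)(-0.20) − (0.60)(-0.20) = 0.1600
  C_21 = −[(-0.10)(0.90) − (-0.05)(-0.20)] = 0.1000
  C_22 = (0.95)(0.90) − (-0.05)(-0.20) = 0.8450
  C_23 = −[(0.95)(-0.20) − (-0.10)(-0.20)] = 0.2100
  C_31 = (-0.10)(-0.45) − (-0.05)(0.60) = 0.0750
  C_32 = −[(0.95)(-0.45) − (-0.05)(-0.20)] = 0.4375
  C_33 = (0.95)(0.60) − (-0.10)(-0.20) = 0.5500
det(I−A) = Σ_j (I−A)_1j·C_1j = (0.95)(0.4500) + (-0.10)(0.2700) + (-0.05)(0.1600) = 0.3925
adj(I−A) = Cᵀ =
  [ 0.4500   0.1000   0.0750]
  [ 0.2700   0.8450   0.4375]
  [ 0.1600   0.2100   0.5500]
(I − A)⁻¹ = adj(I−A) / det(I−A) ≈
  [   1.1465     0.2548     0.1911]
  [   0.6879     2.1529     1.1146]
  [   0.4076     0.5350     1.4013]
The output multiplier for sector j is the column-j sum of the Leontief inverse (I − A)⁻¹ = adj(I−A) / det(I−A).
Column A of adj(I−A): (0.0750, 0.4375, 0.5500); det(I−A) = 0.3925.
m_A = (0.0750 + 0.4375 + 0.5500) / 0.3925 = 1.0625 / 0.3925 ≈ 2.707.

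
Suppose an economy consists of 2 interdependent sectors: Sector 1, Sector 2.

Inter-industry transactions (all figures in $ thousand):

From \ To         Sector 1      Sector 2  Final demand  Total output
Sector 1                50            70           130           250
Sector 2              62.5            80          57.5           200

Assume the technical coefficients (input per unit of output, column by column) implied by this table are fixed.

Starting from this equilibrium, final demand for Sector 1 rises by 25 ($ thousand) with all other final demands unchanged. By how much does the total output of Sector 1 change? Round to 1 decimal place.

Δx_1 = 38.2

Technical coefficients a_ij = z_ij / X_j:
  a_11 = 50/250 = 0.20, a_21 = 62.5/250 = 0.25
  a_12 = 70/200 = 0.35, a_22 = 80/200 = 0.40
I − A =
  [   0.80    -0.35]
  [  -0.25     0.60]
det(I−A) = (0.80)(0.60) − (-0.35)(-0.25) = 0.3925
adj(I−A) = [[0.60, 0.35], [0.25, 0.80]]
(I − A)⁻¹ = adj(I−A) / det(I−A) ≈
  [   1.5287     0.8917]
  [   0.6369     2.0382]
Δx = (I − A)⁻¹ Δd with Δd having +25 in the Sector 1 component and 0 elsewhere.
So Δx_1 = L_11 · (+25), where L_11 = adj(I−A)_11 / det(I−A) = 0.60 / 0.3925.
Δx_1 = 0.60 × (+25) / 0.3925 = 15.00 / 0.3925 ≈ 38.2.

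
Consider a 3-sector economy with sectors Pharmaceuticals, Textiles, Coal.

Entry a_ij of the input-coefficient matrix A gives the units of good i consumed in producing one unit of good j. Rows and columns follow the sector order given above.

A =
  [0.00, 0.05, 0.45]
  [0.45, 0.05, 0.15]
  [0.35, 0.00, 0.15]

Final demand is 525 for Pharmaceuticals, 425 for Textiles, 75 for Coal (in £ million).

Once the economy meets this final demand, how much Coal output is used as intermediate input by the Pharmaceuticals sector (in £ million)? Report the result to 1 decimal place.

z_31 = 261.1

I − A =
  [   1.00    -0.05    -0.45]
  [  -0.45     0.95    -0.15]
  [  -0.35     0.00     0.85]
Cofactors of I−A, C_ij = (−1)^(i+j)·(minor ij) (rows/columns in the sector order above):
  C_11 = (0.95)(0.85) − (-0.15)(0.00) = 0.8075
  C_12 = −[(-0.45)(0.85) − (-0.15)(-0.35)] = 0.4350
  C_13 = (-0.45)(0.00) − (0.95)(-0.35) = 0.3325
  C_21 = −[(-0.05)(0.85) − (-0.45)(0.00)] = 0.0425
  C_22 = (1.00)(0.85) − (-0.45)(-0.35) = 0.6925
  C_23 = −[(1.00)(0.00) − (-0.05)(-0.35)] = 0.0175
  C_31 = (-0.05)(-0.15) − (-0.45)(0.95) = 0.4350
  C_32 = −[(1.00)(-0.15) − (-0.45)(-0.45)] = 0.3525
  C_33 = (1.00)(0.95) − (-0.05)(-0.45) = 0.9275
det(I−A) = Σ_j (I−A)_1j·C_1j = (1.00)(0.8075) + (-0.05)(0.4350) + (-0.45)(0.3325) = 0.636125
adj(I−A) = Cᵀ =
  [ 0.8075   0.0425   0.4350]
  [ 0.4350   0.6925   0.3525]
  [ 0.3325   0.0175   0.9275]
(I − A)⁻¹ = adj(I−A) / det(I−A) ≈
  [   1.2694     0.0668     0.6838]
  [   0.6838     1.0886     0.5541]
  [   0.5227     0.0275     1.4580]
First solve x = (I − A)⁻¹ d = adj(I−A)·d / det(I−A); in particular x_1 = (0.8075·525 + 0.0425·425 + 0.4350·75) / 0.636125 = 474.625 / 0.636125 ≈ 746.119.
Intermediate flow from 3 to 1: z_31 = a_31 · x_1 = 0.35 × 474.625 / 0.636125 = 166.11875 / 0.636125 ≈ 261.1.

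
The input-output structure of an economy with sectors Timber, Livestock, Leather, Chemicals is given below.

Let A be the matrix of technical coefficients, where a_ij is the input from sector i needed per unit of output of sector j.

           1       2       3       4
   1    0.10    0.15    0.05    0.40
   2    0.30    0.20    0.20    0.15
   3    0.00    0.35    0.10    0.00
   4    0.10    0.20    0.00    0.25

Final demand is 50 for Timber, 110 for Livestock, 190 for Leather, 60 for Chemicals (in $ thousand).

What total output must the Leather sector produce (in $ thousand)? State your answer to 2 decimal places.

I − A =
  [   0.90    -0.15    -0.05    -0.40]
  [  -0.30     0.80    -0.20    -0.15]
  [   0.00    -0.35     0.90     0.00]
  [  -0.10    -0.20     0.00     0.75]
Compute the cofactors C_ij = (−1)^(i+j)·(3×3 minor ij) of I−A; the adjugate is their transpose:
adj(I−A) = Cᵀ =
  [ 0.460500   0.186375   0.067000   0.282875]
  [ 0.216000   0.571500   0.139000   0.229500]
  [ 0.084000   0.222250   0.421000   0.089250]
  [ 0.119000   0.177250   0.046000   0.539250]
det(I−A) = Σ_j (I−A)_1j·C_1j = (0.90)(0.460500) + (-0.15)(0.216000) + (-0.05)(0.084000) + (-0.40)(0.119000) = 0.33025
(I − A)⁻¹ = adj(I−A) / det(I−A) ≈
  [   1.3944     0.5643     0.2029     0.8565]
  [   0.6540     1.7305     0.4209     0.6949]
  [   0.2544     0.6730     1.2748     0.2702]
  [   0.3603     0.5367     0.1393     1.6329]
x = (I − A)⁻¹ d = adj(I−A)·d / det(I−A), with det(I−A) = 0.33025:
  x_1 = (0.460500·50 + 0.186375·110 + 0.067000·190 + 0.282875·60) / 0.33025 = 73.22875 / 0.33025 ≈ 221.74
  x_2 = (0.216000·50 + 0.571500·110 + 0.139000·190 + 0.229500·60) / 0.33025 = 113.845 / 0.33025 ≈ 344.72
  x_3 = (0.084000·50 + 0.222250·110 + 0.421000·190 + 0.089250·60) / 0.33025 = 113.9925 / 0.33025 ≈ 345.17
  x_4 = (0.119000·50 + 0.177250·110 + 0.046000·190 + 0.539250·60) / 0.33025 = 66.5425 / 0.33025 ≈ 201.49

x_3 = 345.17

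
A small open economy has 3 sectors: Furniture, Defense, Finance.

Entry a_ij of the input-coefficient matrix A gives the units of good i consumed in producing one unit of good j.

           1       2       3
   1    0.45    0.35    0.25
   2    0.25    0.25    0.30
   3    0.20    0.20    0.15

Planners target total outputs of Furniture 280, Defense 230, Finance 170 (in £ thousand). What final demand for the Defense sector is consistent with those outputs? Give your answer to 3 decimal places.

I − A =
  [   0.55    -0.35    -0.25]
  [  -0.25     0.75    -0.30]
  [  -0.20    -0.20     0.85]
d = (I − A) x:
  d_1 = (+0.55)·280 + (-0.35)·230 + (-0.25)·170 = 31.000
  d_2 = (-0.25)·280 + (+0.75)·230 + (-0.30)·170 = 51.500
  d_3 = (-0.20)·280 + (-0.20)·230 + (+0.85)·170 = 42.500

d_2 = 51.500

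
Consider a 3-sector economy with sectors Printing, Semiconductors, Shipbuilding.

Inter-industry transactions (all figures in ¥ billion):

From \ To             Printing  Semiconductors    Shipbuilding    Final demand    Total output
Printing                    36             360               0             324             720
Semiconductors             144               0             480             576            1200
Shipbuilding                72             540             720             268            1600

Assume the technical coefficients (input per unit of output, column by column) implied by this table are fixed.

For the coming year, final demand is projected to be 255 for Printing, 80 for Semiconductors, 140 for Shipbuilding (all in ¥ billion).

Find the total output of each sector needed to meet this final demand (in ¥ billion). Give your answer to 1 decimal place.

Technical coefficients a_ij = z_ij / X_j:
  a_11 = 36/720 = 0.05, a_21 = 144/720 = 0.20, a_31 = 72/720 = 0.10
  a_12 = 360/1200 = 0.30, a_22 = 0/1200 = 0.00, a_32 = 540/1200 = 0.45
  a_13 = 0/1600 = 0.00, a_23 = 480/1600 = 0.30, a_33 = 720/1600 = 0.45
I − A =
  [   0.95    -0.30     0.00]
  [  -0.20     1.00    -0.30]
  [  -0.10    -0.45     0.55]
Cofactors of I−A, C_ij = (−1)^(i+j)·(minor ij) (rows/columns in the sector order above):
  C_11 = (1.00)(0.55) − (-0.30)(-0.45) = 0.4150
  C_12 = −[(-0.20)(0.55) − (-0.30)(-0.10)] = 0.1400
  C_13 = (-0.20)(-0.45) − (1.00)(-0.10) = 0.1900
  C_21 = −[(-0.30)(0.55) − (0.00)(-0.45)] = 0.1650
  C_22 = (0.95)(0.55) − (0.00)(-0.10) = 0.5225
  C_23 = −[(0.95)(-0.45) − (-0.30)(-0.10)] = 0.4575
  C_31 = (-0.30)(-0.30) − (0.00)(1.00) = 0.0900
  C_32 = −[(0.95)(-0.30) − (0.00)(-0.20)] = 0.2850
  C_33 = (0.95)(1.00) − (-0.30)(-0.20) = 0.8900
det(I−A) = Σ_j (I−A)_1j·C_1j = (0.95)(0.4150) + (-0.30)(0.1400) + (0.00)(0.1900) = 0.35225
adj(I−A) = Cᵀ =
  [ 0.4150   0.1650   0.0900]
  [ 0.1400   0.5225   0.2850]
  [ 0.1900   0.4575   0.8900]
(I − A)⁻¹ = adj(I−A) / det(I−A) ≈
  [   1.1781     0.4684     0.2555]
  [   0.3974     1.4833     0.8091]
  [   0.5394     1.2988     2.5266]
x = (I − A)⁻¹ d = adj(I−A)·d / det(I−A), with det(I−A) = 0.35225:
  x_1 = (0.4150·255 + 0.1650·80 + 0.0900·140) / 0.35225 = 131.625 / 0.35225 ≈ 373.7
  x_2 = (0.1400·255 + 0.5225·80 + 0.2850·140) / 0.35225 = 117.40 / 0.35225 ≈ 333.3
  x_3 = (0.1900·255 + 0.4575·80 + 0.8900·140) / 0.35225 = 209.65 / 0.35225 ≈ 595.2

x_1 = 373.7, x_2 = 333.3, x_3 = 595.2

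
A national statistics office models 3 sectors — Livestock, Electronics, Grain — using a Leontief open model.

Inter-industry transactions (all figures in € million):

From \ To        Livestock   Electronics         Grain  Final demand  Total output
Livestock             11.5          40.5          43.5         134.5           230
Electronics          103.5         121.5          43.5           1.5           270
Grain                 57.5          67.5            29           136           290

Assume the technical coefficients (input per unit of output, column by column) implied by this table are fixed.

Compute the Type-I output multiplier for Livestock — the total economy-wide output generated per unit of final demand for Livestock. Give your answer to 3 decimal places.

Technical coefficients a_ij = z_ij / X_j:
  a_11 = 11.5/230 = 0.05, a_21 = 103.5/230 = 0.45, a_31 = 57.5/230 = 0.25
  a_12 = 40.5/270 = 0.15, a_22 = 121.5/270 = 0.45, a_32 = 67.5/270 = 0.25
  a_13 = 43.5/290 = 0.15, a_23 = 43.5/290 = 0.15, a_33 = 29/290 = 0.10
I − A =
  [   0.95    -0.15    -0.15]
  [  -0.45     0.55    -0.15]
  [  -0.25    -0.25     0.90]
Cofactors of I−A, C_ij = (−1)^(i+j)·(minor ij) (rows/columns in the sector order above):
  C_11 = (0.55)(0.90) − (-0.15)(-0.25) = 0.4575
  C_12 = −[(-0.45)(0.90) − (-0.15)(-0.25)] = 0.4425
  C_13 = (-0.45)(-0.25) − (0.55)(-0.25) = 0.2500
  C_21 = −[(-0.15)(0.90) − (-0.15)(-0.25)] = 0.1725
  C_22 = (0.95)(0.90) − (-0.15)(-0.25) = 0.8175
  C_23 = −[(0.95)(-0.25) − (-0.15)(-0.25)] = 0.2750
  C_31 = (-0.15)(-0.15) − (-0.15)(0.55) = 0.1050
  C_32 = −[(0.95)(-0.15) − (-0.15)(-0.45)] = 0.2100
  C_33 = (0.95)(0.55) − (-0.15)(-0.45) = 0.4550
det(I−A) = Σ_j (I−A)_1j·C_1j = (0.95)(0.4575) + (-0.15)(0.4425) + (-0.15)(0.2500) = 0.33075
adj(I−A) = Cᵀ =
  [ 0.4575   0.1725   0.1050]
  [ 0.4425   0.8175   0.2100]
  [ 0.2500   0.2750   0.4550]
(I − A)⁻¹ = adj(I−A) / det(I−A) ≈
  [   1.3832     0.5215     0.3175]
  [   1.3379     2.4717     0.6349]
  [   0.7559     0.8314     1.3757]
The output multiplier for sector j is the column-j sum of the Leontief inverse (I − A)⁻¹ = adj(I−A) / det(I−A).
Column 1 of adj(I−A): (0.4575, 0.4425, 0.2500); det(I−A) = 0.33075.
m_1 = (0.4575 + 0.4425 + 0.2500) / 0.33075 = 1.15 / 0.33075 ≈ 3.477.

m_1 = 3.477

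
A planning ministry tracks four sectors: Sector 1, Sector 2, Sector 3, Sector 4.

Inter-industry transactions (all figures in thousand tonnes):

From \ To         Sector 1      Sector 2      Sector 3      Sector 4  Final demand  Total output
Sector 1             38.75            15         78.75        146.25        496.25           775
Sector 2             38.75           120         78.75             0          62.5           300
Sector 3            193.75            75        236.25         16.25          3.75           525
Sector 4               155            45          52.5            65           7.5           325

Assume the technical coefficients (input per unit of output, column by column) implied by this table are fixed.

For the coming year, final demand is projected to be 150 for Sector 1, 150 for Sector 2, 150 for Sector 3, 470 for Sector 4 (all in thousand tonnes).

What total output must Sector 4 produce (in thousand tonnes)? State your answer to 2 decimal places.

Technical coefficients a_ij = z_ij / X_j:
  a_11 = 38.75/775 = 0.05, a_21 = 38.75/775 = 0.05, a_31 = 193.75/775 = 0.25, a_41 = 155/775 = 0.20
  a_12 = 15/300 = 0.05, a_22 = 120/300 = 0.40, a_32 = 75/300 = 0.25, a_42 = 45/300 = 0.15
  a_13 = 78.75/525 = 0.15, a_23 = 78.75/525 = 0.15, a_33 = 236.25/525 = 0.45, a_43 = 52.5/525 = 0.10
  a_14 = 146.25/325 = 0.45, a_24 = 0/325 = 0.00, a_34 = 16.25/325 = 0.05, a_44 = 65/325 = 0.20
I − A =
  [   0.95    -0.05    -0.15    -0.45]
  [  -0.05     0.60    -0.15     0.00]
  [  -0.25    -0.25     0.55    -0.05]
  [  -0.20    -0.15    -0.10     0.80]
Compute the cofactors C_ij = (−1)^(i+j)·(3×3 minor ij) of I−A; the adjugate is their transpose:
adj(I−A) = Cᵀ =
  [ 0.229875   0.101250   0.115125   0.136500]
  [ 0.053250   0.321000   0.108750   0.036750]
  [ 0.136375   0.202000   0.396625   0.101500]
  [ 0.084500   0.110750   0.098750   0.250250]
det(I−A) = Σ_j (I−A)_1j·C_1j = (0.95)(0.229875) + (-0.05)(0.053250) + (-0.15)(0.136375) + (-0.45)(0.084500) = 0.1572375
(I − A)⁻¹ = adj(I−A) / det(I−A) ≈
  [   1.4620     0.6439     0.7322     0.8681]
  [   0.3387     2.0415     0.6916     0.2337]
  [   0.8673     1.2847     2.5225     0.6455]
  [   0.5374     0.7043     0.6280     1.5915]
x = (I − A)⁻¹ d = adj(I−A)·d / det(I−A), with det(I−A) = 0.1572375:
  x_1 = (0.229875·150 + 0.101250·150 + 0.115125·150 + 0.136500·470) / 0.1572375 = 131.0925 / 0.1572375 ≈ 833.72
  x_2 = (0.053250·150 + 0.321000·150 + 0.108750·150 + 0.036750·470) / 0.1572375 = 89.7225 / 0.1572375 ≈ 570.62
  x_3 = (0.136375·150 + 0.202000·150 + 0.396625·150 + 0.101500·470) / 0.1572375 = 157.955 / 0.1572375 ≈ 1004.56
  x_4 = (0.084500·150 + 0.110750·150 + 0.098750·150 + 0.250250·470) / 0.1572375 = 161.7175 / 0.1572375 ≈ 1028.49

x_4 = 1028.49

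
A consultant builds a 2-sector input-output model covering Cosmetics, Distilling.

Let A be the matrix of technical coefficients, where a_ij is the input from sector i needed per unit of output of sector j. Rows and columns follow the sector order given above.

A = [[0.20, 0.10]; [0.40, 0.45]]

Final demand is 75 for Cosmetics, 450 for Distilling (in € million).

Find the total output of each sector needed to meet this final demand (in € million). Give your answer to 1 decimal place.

I − A =
  [   0.80    -0.10]
  [  -0.40     0.55]
det(I−A) = (0.80)(0.55) − (-0.10)(-0.40) = 0.4000
adj(I−A) = [[0.55, 0.10], [0.40, 0.80]]
(I − A)⁻¹ = adj(I−A) / det(I−A) ≈
  [   1.3750     0.2500]
  [   1.0000     2.0000]
x = (I − A)⁻¹ d = adj(I−A)·d / det(I−A), with det(I−A) = 0.4000:
  x_C = (0.55·75 + 0.10·450) / 0.4000 = 86.25 / 0.4000 ≈ 215.6
  x_D = (0.40·75 + 0.80·450) / 0.4000 = 390.00 / 0.4000 = 975.0

x_C = 215.6, x_D = 975.0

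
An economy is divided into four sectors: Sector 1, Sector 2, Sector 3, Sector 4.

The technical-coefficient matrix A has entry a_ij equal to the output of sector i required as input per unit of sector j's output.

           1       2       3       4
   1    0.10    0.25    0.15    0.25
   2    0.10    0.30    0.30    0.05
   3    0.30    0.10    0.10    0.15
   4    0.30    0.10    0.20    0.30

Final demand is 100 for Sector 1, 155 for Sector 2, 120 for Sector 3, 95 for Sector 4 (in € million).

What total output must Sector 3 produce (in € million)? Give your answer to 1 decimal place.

I − A =
  [   0.90    -0.25    -0.15    -0.25]
  [  -0.10     0.70    -0.30    -0.05]
  [  -0.30    -0.10     0.90    -0.15]
  [  -0.30    -0.10    -0.20     0.70]
Compute the cofactors C_ij = (−1)^(i+j)·(3×3 minor ij) of I−A; the adjugate is their transpose:
adj(I−A) = Cᵀ =
  [ 0.38900   0.19025   0.17025   0.18900]
  [ 0.15300   0.41925   0.19325   0.12600]
  [ 0.18700   0.14025   0.36025   0.15400]
  [ 0.24200   0.18150   0.20350   0.46200]
det(I−A) = Σ_j (I−A)_1j·C_1j = (0.90)(0.38900) + (-0.25)(0.15300) + (-0.15)(0.18700) + (-0.25)(0.24200) = 0.2233
(I − A)⁻¹ = adj(I−A) / det(I−A) ≈
  [   1.7421     0.8520     0.7624     0.8464]
  [   0.6852     1.8775     0.8654     0.5643]
  [   0.8374     0.6281     1.6133     0.6897]
  [   1.0837     0.8128     0.9113     2.0690]
x = (I − A)⁻¹ d = adj(I−A)·d / det(I−A), with det(I−A) = 0.2233:
  x_1 = (0.38900·100 + 0.19025·155 + 0.17025·120 + 0.18900·95) / 0.2233 = 106.77375 / 0.2233 ≈ 478.2
  x_2 = (0.15300·100 + 0.41925·155 + 0.19325·120 + 0.12600·95) / 0.2233 = 115.44375 / 0.2233 ≈ 517.0
  x_3 = (0.18700·100 + 0.14025·155 + 0.36025·120 + 0.15400·95) / 0.2233 = 98.29875 / 0.2233 ≈ 440.2
  x_4 = (0.24200·100 + 0.18150·155 + 0.20350·120 + 0.46200·95) / 0.2233 = 120.6425 / 0.2233 ≈ 540.3

x_3 = 440.2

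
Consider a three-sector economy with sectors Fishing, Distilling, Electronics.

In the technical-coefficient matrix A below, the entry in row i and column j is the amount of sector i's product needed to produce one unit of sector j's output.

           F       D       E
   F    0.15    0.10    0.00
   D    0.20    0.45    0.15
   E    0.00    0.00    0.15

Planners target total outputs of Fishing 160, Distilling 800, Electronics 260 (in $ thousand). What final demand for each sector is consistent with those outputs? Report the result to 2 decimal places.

d_F = 56.00, d_D = 369.00, d_E = 221.00

I − A =
  [   0.85    -0.10     0.00]
  [  -0.20     0.55    -0.15]
  [   0.00     0.00     0.85]
d = (I − A) x:
  d_F = (+0.85)·160 + (-0.10)·800 + (+0.00)·260 = 56.00
  d_D = (-0.20)·160 + (+0.55)·800 + (-0.15)·260 = 369.00
  d_E = (+0.00)·160 + (+0.00)·800 + (+0.85)·260 = 221.00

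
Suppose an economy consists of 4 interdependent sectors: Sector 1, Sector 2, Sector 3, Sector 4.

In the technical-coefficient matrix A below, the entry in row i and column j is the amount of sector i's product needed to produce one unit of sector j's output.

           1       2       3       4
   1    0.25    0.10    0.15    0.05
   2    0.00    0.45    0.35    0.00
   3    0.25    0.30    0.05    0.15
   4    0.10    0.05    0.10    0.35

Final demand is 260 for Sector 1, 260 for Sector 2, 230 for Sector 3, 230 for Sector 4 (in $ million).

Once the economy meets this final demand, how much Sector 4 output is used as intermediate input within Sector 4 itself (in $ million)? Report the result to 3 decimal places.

z_44 = 234.565

I − A =
  [   0.75    -0.10    -0.15    -0.05]
  [   0.00     0.55    -0.35     0.00]
  [  -0.25    -0.30     0.95    -0.15]
  [  -0.10    -0.05    -0.10     0.65]
Compute the cofactors C_ij = (−1)^(i+j)·(3×3 minor ij) of I−A; the adjugate is their transpose:
adj(I−A) = Cᵀ =
  [ 0.260500   0.094500   0.080000   0.038500]
  [ 0.062125   0.419250   0.168875   0.043750]
  [ 0.097625   0.168750   0.265375   0.068750]
  [ 0.059875   0.072750   0.066125   0.283750]
det(I−A) = Σ_j (I−A)_1j·C_1j = (0.75)(0.260500) + (-0.10)(0.062125) + (-0.15)(0.097625) + (-0.05)(0.059875) = 0.171525
(I − A)⁻¹ = adj(I−A) / det(I−A) ≈
  [   1.5187     0.5509     0.4664     0.2245]
  [   0.3622     2.4443     0.9846     0.2551]
  [   0.5692     0.9838     1.5472     0.4008]
  [   0.3491     0.4241     0.3855     1.6543]
First solve x = (I − A)⁻¹ d = adj(I−A)·d / det(I−A); in particular x_4 = (0.059875·260 + 0.072750·260 + 0.066125·230 + 0.283750·230) / 0.171525 = 114.95375 / 0.171525 ≈ 670.18656.
Intermediate flow from 4 to 4: z_44 = a_44 · x_4 = 0.35 × 114.95375 / 0.171525 = 40.2338125 / 0.171525 ≈ 234.565.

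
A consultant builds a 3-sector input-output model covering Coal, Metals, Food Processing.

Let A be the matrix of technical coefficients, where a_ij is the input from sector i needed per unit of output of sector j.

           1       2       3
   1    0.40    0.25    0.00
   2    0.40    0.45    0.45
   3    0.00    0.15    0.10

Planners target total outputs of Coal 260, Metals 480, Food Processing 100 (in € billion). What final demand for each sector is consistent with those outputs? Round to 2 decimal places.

d_1 = 36.00, d_2 = 115.00, d_3 = 18.00

I − A =
  [   0.60    -0.25     0.00]
  [  -0.40     0.55    -0.45]
  [   0.00    -0.15     0.90]
d = (I − A) x:
  d_1 = (+0.60)·260 + (-0.25)·480 + (+0.00)·100 = 36.00
  d_2 = (-0.40)·260 + (+0.55)·480 + (-0.45)·100 = 115.00
  d_3 = (+0.00)·260 + (-0.15)·480 + (+0.90)·100 = 18.00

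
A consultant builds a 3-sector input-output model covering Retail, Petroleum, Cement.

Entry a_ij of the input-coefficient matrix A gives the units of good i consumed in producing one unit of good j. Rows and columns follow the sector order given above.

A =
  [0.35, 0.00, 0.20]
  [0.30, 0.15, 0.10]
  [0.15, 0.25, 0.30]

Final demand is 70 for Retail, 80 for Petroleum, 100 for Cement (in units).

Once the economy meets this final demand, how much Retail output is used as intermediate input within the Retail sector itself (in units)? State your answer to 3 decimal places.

z_RR = 64.591

I − A =
  [   0.65     0.00    -0.20]
  [  -0.30     0.85    -0.10]
  [  -0.15    -0.25     0.70]
Cofactors of I−A, C_ij = (−1)^(i+j)·(minor ij) (rows/columns in the sector order above):
  C_11 = (0.85)(0.70) − (-0.10)(-0.25) = 0.5700
  C_12 = −[(-0.30)(0.70) − (-0.10)(-0.15)] = 0.2250
  C_13 = (-0.30)(-0.25) − (0.85)(-0.15) = 0.2025
  C_21 = −[(0.00)(0.70) − (-0.20)(-0.25)] = 0.0500
  C_22 = (0.65)(0.70) − (-0.20)(-0.15) = 0.4250
  C_23 = −[(0.65)(-0.25) − (0.00)(-0.15)] = 0.1625
  C_31 = (0.00)(-0.10) − (-0.20)(0.85) = 0.1700
  C_32 = −[(0.65)(-0.10) − (-0.20)(-0.30)] = 0.1250
  C_33 = (0.65)(0.85) − (0.00)(-0.30) = 0.5525
det(I−A) = Σ_j (I−A)_1j·C_1j = (0.65)(0.5700) + (0.00)(0.2250) + (-0.20)(0.2025) = 0.3300
adj(I−A) = Cᵀ =
  [ 0.5700   0.0500   0.1700]
  [ 0.2250   0.4250   0.1250]
  [ 0.2025   0.1625   0.5525]
(I − A)⁻¹ = adj(I−A) / det(I−A) ≈
  [   1.7273     0.1515     0.5152]
  [   0.6818     1.2879     0.3788]
  [   0.6136     0.4924     1.6742]
First solve x = (I − A)⁻¹ d = adj(I−A)·d / det(I−A); in particular x_R = (0.5700·70 + 0.0500·80 + 0.1700·100) / 0.3300 = 60.90 / 0.3300 ≈ 184.54545.
Intermediate flow from R to R: z_RR = a_RR · x_R = 0.35 × 60.90 / 0.3300 = 21.315 / 0.3300 ≈ 64.591.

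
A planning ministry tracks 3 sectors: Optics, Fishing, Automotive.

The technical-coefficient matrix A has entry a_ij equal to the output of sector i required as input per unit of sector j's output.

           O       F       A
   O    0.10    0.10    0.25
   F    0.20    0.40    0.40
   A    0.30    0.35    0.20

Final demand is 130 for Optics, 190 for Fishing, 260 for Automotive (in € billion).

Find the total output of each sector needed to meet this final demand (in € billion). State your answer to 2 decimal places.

x_O = 582.02, x_F = 1232.25, x_A = 1082.37

I − A =
  [   0.90    -0.10    -0.25]
  [  -0.20     0.60    -0.40]
  [  -0.30    -0.35     0.80]
Cofactors of I−A, C_ij = (−1)^(i+j)·(minor ij) (rows/columns in the sector order above):
  C_11 = (0.60)(0.80) − (-0.40)(-0.35) = 0.3400
  C_12 = −[(-0.20)(0.80) − (-0.40)(-0.30)] = 0.2800
  C_13 = (-0.20)(-0.35) − (0.60)(-0.30) = 0.2500
  C_21 = −[(-0.10)(0.80) − (-0.25)(-0.35)] = 0.1675
  C_22 = (0.90)(0.80) − (-0.25)(-0.30) = 0.6450
  C_23 = −[(0.90)(-0.35) − (-0.10)(-0.30)] = 0.3450
  C_31 = (-0.10)(-0.40) − (-0.25)(0.60) = 0.1900
  C_32 = −[(0.90)(-0.40) − (-0.25)(-0.20)] = 0.4100
  C_33 = (0.90)(0.60) − (-0.10)(-0.20) = 0.5200
det(I−A) = Σ_j (I−A)_1j·C_1j = (0.90)(0.3400) + (-0.10)(0.2800) + (-0.25)(0.2500) = 0.2155
adj(I−A) = Cᵀ =
  [ 0.3400   0.1675   0.1900]
  [ 0.2800   0.6450   0.4100]
  [ 0.2500   0.3450   0.5200]
(I − A)⁻¹ = adj(I−A) / det(I−A) ≈
  [   1.5777     0.7773     0.8817]
  [   1.2993     2.9930     1.9026]
  [   1.1601     1.6009     2.4130]
x = (I − A)⁻¹ d = adj(I−A)·d / det(I−A), with det(I−A) = 0.2155:
  x_O = (0.3400·130 + 0.1675·190 + 0.1900·260) / 0.2155 = 125.425 / 0.2155 ≈ 582.02
  x_F = (0.2800·130 + 0.6450·190 + 0.4100·260) / 0.2155 = 265.55 / 0.2155 ≈ 1232.25
  x_A = (0.2500·130 + 0.3450·190 + 0.5200·260) / 0.2155 = 233.25 / 0.2155 ≈ 1082.37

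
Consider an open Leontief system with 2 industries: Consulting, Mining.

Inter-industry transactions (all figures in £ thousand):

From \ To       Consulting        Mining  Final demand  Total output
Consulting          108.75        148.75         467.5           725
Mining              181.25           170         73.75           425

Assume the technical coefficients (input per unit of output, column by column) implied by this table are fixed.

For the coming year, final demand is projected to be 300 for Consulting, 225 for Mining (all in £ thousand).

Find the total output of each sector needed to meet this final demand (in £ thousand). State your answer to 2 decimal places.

x_1 = 612.43, x_2 = 630.18

Technical coefficients a_ij = z_ij / X_j:
  a_11 = 108.75/725 = 0.15, a_21 = 181.25/725 = 0.25
  a_12 = 148.75/425 = 0.35, a_22 = 170/425 = 0.40
I − A =
  [   0.85    -0.35]
  [  -0.25     0.60]
det(I−A) = (0.85)(0.60) − (-0.35)(-0.25) = 0.4225
adj(I−A) = [[0.60, 0.35], [0.25, 0.85]]
(I − A)⁻¹ = adj(I−A) / det(I−A) ≈
  [   1.4201     0.8284]
  [   0.5917     2.0118]
x = (I − A)⁻¹ d = adj(I−A)·d / det(I−A), with det(I−A) = 0.4225:
  x_1 = (0.60·300 + 0.35·225) / 0.4225 = 258.75 / 0.4225 ≈ 612.43
  x_2 = (0.25·300 + 0.85·225) / 0.4225 = 266.25 / 0.4225 ≈ 630.18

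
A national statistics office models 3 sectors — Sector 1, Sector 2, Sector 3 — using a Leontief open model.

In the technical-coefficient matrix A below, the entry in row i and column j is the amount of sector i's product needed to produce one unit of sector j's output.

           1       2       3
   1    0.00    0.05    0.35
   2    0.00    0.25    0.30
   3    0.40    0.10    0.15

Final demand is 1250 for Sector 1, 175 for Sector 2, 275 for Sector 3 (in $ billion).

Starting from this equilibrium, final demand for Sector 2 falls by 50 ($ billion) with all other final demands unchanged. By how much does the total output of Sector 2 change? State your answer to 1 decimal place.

I − A =
  [   1.00    -0.05    -0.35]
  [   0.00     0.75    -0.30]
  [  -0.40    -0.10     0.85]
Cofactors of I−A, C_ij = (−1)^(i+j)·(minor ij) (rows/columns in the sector order above):
  C_11 = (0.75)(0.85) − (-0.30)(-0.10) = 0.6075
  C_12 = −[(0.00)(0.85) − (-0.30)(-0.40)] = 0.1200
  C_13 = (0.00)(-0.10) − (0.75)(-0.40) = 0.3000
  C_21 = −[(-0.05)(0.85) − (-0.35)(-0.10)] = 0.0775
  C_22 = (1.00)(0.85) − (-0.35)(-0.40) = 0.7100
  C_23 = −[(1.00)(-0.10) − (-0.05)(-0.40)] = 0.1200
  C_31 = (-0.05)(-0.30) − (-0.35)(0.75) = 0.2775
  C_32 = −[(1.00)(-0.30) − (-0.35)(0.00)] = 0.3000
  C_33 = (1.00)(0.75) − (-0.05)(0.00) = 0.7500
det(I−A) = Σ_j (I−A)_1j·C_1j = (1.00)(0.6075) + (-0.05)(0.1200) + (-0.35)(0.3000) = 0.4965
adj(I−A) = Cᵀ =
  [ 0.6075   0.0775   0.2775]
  [ 0.1200   0.7100   0.3000]
  [ 0.3000   0.1200   0.7500]
(I − A)⁻¹ = adj(I−A) / det(I−A) ≈
  [   1.2236     0.1561     0.5589]
  [   0.2417     1.4300     0.6042]
  [   0.6042     0.2417     1.5106]
Δx = (I − A)⁻¹ Δd with Δd having -50 in the Sector 2 component and 0 elsewhere.
So Δx_2 = L_22 · (-50), where L_22 = adj(I−A)_22 / det(I−A) = 0.7100 / 0.4965.
Δx_2 = 0.7100 × (-50) / 0.4965 = -35.50 / 0.4965 ≈ -71.5.

Δx_2 = -71.5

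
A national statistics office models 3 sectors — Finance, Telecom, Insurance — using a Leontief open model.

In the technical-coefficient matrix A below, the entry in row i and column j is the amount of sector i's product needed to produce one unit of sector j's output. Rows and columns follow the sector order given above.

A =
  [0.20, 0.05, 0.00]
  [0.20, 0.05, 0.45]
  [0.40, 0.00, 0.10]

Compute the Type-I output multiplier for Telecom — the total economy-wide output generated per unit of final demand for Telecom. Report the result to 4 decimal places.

m_2 = 1.1787

I − A =
  [   0.80    -0.05     0.00]
  [  -0.20     0.95    -0.45]
  [  -0.40     0.00     0.90]
Cofactors of I−A, C_ij = (−1)^(i+j)·(minor ij) (rows/columns in the sector order above):
  C_11 = (0.95)(0.90) − (-0.45)(0.00) = 0.8550
  C_12 = −[(-0.20)(0.90) − (-0.45)(-0.40)] = 0.3600
  C_13 = (-0.20)(0.00) − (0.95)(-0.40) = 0.3800
  C_21 = −[(-0.05)(0.90) − (0.00)(0.00)] = 0.0450
  C_22 = (0.80)(0.90) − (0.00)(-0.40) = 0.7200
  C_23 = −[(0.80)(0.00) − (-0.05)(-0.40)] = 0.0200
  C_31 = (-0.05)(-0.45) − (0.00)(0.95) = 0.0225
  C_32 = −[(0.80)(-0.45) − (0.00)(-0.20)] = 0.3600
  C_33 = (0.80)(0.95) − (-0.05)(-0.20) = 0.7500
det(I−A) = Σ_j (I−A)_1j·C_1j = (0.80)(0.8550) + (-0.05)(0.3600) + (0.00)(0.3800) = 0.6660
adj(I−A) = Cᵀ =
  [ 0.8550   0.0450   0.0225]
  [ 0.3600   0.7200   0.3600]
  [ 0.3800   0.0200   0.7500]
(I − A)⁻¹ = adj(I−A) / det(I−A) ≈
  [   1.28378     0.06757     0.03378]
  [   0.54054     1.08108     0.54054]
  [   0.57057     0.03003     1.12613]
The output multiplier for sector j is the column-j sum of the Leontief inverse (I − A)⁻¹ = adj(I−A) / det(I−A).
Column 2 of adj(I−A): (0.0450, 0.7200, 0.0200); det(I−A) = 0.6660.
m_2 = (0.0450 + 0.7200 + 0.0200) / 0.6660 = 0.785 / 0.6660 ≈ 1.1787.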